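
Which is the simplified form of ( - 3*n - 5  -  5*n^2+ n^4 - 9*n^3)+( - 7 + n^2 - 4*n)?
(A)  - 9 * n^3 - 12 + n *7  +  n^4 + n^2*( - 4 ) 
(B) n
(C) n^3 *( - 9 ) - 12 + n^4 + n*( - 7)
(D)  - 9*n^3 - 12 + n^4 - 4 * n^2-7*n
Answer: D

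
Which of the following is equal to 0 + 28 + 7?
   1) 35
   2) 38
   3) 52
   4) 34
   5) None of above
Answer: 1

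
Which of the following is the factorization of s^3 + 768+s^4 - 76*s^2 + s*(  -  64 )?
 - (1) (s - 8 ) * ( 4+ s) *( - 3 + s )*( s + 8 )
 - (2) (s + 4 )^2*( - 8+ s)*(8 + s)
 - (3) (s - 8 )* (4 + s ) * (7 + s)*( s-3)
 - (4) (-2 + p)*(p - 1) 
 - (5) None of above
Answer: 1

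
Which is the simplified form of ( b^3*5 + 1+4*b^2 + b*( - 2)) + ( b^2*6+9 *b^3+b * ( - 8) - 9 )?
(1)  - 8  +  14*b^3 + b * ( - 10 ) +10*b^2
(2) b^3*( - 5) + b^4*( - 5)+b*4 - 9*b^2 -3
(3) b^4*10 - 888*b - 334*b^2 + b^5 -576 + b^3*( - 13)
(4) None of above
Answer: 1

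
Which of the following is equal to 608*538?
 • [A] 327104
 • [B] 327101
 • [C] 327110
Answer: A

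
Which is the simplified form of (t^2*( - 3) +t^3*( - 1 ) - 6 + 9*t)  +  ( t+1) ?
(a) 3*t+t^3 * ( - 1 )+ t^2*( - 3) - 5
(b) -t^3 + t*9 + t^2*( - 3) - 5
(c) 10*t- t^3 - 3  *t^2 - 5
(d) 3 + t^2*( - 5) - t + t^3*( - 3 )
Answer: c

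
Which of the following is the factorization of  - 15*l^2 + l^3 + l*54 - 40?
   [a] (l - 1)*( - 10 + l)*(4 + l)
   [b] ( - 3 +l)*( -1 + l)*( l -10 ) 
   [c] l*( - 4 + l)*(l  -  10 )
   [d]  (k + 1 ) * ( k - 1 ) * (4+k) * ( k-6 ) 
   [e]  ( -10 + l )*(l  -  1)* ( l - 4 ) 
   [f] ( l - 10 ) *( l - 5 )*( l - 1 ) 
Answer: e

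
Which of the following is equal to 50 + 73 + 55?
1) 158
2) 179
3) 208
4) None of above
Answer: 4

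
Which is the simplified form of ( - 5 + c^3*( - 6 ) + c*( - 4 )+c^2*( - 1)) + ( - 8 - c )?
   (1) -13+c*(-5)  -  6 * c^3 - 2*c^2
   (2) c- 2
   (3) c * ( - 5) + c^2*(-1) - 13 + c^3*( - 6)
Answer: 3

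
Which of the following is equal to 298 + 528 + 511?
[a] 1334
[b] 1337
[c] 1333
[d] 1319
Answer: b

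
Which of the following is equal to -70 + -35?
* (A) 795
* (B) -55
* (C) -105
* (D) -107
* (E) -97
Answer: C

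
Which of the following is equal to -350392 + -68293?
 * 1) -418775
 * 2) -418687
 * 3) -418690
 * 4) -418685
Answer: 4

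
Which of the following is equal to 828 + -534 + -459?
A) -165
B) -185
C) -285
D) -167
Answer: A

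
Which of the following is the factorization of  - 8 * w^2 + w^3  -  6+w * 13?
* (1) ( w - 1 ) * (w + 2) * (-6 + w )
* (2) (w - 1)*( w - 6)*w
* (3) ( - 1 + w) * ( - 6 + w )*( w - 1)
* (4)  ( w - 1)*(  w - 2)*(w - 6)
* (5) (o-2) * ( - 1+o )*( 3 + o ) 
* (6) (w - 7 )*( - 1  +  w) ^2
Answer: 3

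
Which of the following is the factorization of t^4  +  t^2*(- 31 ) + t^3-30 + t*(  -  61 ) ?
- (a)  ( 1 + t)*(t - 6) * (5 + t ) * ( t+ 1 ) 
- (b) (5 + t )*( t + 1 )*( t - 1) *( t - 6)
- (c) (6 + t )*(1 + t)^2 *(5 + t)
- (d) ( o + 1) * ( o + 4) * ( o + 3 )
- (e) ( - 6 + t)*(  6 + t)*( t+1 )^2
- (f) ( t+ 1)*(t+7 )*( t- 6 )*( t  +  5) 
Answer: a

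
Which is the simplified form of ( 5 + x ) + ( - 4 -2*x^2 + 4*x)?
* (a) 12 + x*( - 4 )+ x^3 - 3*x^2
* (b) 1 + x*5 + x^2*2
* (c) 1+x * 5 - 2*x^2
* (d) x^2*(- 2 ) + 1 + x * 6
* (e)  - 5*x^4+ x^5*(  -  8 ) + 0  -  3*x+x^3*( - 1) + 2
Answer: c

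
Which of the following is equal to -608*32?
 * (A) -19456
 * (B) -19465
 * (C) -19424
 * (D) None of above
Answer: A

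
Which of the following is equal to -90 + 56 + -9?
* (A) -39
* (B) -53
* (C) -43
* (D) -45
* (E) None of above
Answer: C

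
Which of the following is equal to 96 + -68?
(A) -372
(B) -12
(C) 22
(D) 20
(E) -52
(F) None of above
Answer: F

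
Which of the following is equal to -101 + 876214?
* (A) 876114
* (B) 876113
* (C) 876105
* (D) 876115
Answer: B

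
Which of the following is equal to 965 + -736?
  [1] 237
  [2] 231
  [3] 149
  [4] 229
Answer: 4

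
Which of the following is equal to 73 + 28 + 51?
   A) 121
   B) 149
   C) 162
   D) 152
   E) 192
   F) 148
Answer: D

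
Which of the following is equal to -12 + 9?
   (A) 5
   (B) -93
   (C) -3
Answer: C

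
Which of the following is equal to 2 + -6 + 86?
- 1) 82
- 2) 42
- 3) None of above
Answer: 1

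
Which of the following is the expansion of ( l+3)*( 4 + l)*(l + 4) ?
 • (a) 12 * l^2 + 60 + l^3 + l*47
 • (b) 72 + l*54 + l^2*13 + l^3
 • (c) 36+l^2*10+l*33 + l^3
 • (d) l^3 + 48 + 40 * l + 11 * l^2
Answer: d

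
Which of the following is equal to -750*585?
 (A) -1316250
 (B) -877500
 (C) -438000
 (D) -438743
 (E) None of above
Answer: E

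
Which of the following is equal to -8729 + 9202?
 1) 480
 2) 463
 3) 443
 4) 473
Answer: 4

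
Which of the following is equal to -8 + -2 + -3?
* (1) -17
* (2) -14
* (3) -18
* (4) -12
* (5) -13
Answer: 5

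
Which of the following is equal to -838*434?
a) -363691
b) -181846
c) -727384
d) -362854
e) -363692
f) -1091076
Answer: e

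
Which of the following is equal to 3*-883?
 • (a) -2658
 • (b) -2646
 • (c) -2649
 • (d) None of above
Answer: c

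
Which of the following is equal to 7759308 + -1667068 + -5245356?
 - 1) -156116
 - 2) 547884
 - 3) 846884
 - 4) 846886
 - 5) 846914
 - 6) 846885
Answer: 3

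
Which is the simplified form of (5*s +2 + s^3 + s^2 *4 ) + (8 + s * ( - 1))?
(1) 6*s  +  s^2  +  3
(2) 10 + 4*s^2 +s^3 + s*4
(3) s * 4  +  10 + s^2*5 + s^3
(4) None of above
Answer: 2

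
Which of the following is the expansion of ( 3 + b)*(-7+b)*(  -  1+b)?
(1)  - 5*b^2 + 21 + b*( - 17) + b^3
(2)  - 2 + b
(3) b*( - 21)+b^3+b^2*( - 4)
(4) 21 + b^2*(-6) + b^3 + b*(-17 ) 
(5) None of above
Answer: 1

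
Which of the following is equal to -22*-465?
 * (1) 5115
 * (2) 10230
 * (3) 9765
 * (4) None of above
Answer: 2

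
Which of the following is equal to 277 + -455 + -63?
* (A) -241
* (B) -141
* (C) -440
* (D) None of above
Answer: A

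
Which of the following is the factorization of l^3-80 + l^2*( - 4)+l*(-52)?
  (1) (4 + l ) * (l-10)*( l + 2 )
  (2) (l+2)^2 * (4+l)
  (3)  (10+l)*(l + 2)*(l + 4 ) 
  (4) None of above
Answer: 1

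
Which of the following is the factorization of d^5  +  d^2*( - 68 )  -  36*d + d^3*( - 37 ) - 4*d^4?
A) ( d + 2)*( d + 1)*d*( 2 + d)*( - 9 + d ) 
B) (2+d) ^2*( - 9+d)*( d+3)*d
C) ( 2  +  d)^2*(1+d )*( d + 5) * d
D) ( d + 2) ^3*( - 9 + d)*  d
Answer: A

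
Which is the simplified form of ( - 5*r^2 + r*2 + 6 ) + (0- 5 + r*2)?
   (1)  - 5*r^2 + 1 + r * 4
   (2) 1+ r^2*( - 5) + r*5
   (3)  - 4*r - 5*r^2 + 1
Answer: 1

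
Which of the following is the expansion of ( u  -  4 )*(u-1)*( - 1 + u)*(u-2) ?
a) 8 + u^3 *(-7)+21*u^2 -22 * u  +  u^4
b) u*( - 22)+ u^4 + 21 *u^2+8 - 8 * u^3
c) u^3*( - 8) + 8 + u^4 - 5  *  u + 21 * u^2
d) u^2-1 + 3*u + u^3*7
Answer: b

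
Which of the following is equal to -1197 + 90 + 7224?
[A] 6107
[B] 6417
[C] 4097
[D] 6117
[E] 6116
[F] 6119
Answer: D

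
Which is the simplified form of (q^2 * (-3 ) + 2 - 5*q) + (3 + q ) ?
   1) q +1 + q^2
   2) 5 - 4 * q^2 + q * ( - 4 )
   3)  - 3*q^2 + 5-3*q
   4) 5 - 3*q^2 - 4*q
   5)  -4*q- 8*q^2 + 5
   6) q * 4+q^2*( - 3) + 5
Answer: 4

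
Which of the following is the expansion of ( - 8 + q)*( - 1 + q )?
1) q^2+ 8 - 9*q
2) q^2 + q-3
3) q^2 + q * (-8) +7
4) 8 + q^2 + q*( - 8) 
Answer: 1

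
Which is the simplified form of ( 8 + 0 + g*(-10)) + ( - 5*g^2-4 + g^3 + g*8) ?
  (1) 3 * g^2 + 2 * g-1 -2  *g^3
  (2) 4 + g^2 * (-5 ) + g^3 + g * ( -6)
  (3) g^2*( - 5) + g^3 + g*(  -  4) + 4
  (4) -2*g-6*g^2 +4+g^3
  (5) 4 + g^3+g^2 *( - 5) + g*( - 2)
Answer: 5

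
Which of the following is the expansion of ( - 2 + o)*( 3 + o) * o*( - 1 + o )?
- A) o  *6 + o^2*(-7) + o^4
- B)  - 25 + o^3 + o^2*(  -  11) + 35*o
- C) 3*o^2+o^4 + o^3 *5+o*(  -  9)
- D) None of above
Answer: A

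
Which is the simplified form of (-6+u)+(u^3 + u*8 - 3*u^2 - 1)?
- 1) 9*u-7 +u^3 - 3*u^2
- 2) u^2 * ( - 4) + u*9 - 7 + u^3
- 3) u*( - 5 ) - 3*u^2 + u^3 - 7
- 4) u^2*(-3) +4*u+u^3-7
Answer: 1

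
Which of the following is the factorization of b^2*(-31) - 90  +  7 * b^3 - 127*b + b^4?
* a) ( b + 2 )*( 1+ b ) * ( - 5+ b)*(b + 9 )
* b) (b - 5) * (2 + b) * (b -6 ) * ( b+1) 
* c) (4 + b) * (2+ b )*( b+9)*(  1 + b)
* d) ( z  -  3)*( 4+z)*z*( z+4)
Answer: a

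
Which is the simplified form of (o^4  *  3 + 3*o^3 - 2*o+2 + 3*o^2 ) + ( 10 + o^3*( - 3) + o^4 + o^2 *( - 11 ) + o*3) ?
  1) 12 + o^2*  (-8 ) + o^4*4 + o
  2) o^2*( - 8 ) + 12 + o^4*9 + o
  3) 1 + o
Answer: 1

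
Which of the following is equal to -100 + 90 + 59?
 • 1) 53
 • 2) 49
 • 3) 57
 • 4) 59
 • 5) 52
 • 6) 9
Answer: 2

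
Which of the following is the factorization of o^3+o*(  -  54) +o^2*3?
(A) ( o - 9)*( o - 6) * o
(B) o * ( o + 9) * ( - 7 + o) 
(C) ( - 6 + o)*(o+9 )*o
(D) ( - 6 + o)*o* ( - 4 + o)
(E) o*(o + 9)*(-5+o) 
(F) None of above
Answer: C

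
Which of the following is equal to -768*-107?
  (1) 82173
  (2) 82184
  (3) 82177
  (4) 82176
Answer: 4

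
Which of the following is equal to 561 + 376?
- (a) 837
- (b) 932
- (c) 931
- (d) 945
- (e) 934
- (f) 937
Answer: f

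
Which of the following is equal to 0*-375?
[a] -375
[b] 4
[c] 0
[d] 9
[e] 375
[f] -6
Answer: c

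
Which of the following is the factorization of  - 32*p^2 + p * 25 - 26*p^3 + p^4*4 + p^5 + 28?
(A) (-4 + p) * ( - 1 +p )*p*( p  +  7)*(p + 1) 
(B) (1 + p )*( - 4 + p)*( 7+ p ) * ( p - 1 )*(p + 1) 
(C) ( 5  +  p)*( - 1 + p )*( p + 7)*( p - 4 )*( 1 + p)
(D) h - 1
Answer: B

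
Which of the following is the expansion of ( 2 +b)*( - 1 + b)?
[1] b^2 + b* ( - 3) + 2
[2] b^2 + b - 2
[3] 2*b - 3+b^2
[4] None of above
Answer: 2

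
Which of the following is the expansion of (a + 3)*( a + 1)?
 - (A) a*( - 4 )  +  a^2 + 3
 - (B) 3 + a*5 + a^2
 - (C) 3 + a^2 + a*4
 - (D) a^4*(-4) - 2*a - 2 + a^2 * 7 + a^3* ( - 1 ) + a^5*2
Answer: C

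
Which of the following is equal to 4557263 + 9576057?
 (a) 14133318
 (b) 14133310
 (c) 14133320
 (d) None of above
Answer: c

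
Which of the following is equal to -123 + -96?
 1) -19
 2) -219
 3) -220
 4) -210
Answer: 2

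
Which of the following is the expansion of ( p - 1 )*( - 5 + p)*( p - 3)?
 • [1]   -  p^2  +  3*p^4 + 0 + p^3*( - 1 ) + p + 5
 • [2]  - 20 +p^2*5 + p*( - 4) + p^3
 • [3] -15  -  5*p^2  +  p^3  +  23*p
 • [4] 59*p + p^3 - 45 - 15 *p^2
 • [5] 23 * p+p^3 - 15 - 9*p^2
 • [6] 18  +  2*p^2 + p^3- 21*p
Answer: 5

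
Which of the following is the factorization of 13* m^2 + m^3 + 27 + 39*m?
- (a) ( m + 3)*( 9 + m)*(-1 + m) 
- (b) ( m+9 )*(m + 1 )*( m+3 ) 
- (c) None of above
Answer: b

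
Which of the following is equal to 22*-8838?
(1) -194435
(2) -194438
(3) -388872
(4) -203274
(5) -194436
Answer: 5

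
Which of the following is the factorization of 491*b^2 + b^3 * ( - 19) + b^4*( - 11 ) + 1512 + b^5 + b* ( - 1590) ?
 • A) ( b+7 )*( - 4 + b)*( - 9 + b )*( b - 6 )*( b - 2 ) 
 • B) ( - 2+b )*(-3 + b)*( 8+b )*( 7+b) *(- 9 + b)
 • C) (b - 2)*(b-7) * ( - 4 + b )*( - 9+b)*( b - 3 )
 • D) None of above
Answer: D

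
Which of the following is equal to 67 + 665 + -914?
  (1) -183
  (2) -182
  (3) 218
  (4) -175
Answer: 2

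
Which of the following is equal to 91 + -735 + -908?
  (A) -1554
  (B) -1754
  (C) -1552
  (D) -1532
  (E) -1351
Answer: C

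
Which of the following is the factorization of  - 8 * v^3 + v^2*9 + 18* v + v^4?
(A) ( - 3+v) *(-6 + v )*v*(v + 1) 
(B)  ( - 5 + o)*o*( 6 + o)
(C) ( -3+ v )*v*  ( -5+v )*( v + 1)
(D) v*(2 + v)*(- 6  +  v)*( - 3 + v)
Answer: A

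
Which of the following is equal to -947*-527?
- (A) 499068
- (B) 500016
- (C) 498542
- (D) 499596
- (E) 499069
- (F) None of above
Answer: E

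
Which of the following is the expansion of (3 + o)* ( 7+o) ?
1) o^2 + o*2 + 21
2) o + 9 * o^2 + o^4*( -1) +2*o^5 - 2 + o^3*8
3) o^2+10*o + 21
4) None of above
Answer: 3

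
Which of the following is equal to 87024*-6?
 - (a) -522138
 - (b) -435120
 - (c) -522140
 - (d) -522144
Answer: d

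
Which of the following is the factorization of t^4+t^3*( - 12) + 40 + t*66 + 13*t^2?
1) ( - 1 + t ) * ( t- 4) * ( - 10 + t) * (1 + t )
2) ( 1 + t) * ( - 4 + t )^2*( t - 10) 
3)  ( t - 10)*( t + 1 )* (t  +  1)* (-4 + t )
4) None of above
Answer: 3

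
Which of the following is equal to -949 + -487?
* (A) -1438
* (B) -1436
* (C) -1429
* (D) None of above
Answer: B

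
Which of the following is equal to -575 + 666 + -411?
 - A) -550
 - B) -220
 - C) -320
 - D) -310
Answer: C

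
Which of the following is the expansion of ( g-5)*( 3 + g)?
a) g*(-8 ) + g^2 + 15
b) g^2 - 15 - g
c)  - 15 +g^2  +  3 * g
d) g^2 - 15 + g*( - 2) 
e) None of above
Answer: d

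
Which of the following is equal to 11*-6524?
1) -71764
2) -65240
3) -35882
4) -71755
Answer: 1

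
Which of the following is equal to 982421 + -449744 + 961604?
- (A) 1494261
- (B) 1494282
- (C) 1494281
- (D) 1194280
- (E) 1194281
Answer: C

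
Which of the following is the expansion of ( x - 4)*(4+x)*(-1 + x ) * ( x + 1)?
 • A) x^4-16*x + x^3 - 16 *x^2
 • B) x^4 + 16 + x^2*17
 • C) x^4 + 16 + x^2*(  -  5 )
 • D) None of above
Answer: D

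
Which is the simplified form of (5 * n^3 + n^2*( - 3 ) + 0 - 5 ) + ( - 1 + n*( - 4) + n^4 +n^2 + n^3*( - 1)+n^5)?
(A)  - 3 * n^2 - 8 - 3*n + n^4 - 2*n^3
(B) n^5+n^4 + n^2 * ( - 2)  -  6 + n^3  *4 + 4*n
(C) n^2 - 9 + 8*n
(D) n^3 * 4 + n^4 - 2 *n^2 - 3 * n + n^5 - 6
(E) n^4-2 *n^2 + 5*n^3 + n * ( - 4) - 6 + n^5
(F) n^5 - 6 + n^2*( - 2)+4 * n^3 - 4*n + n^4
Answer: F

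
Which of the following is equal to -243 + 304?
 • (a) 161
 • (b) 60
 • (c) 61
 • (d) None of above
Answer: c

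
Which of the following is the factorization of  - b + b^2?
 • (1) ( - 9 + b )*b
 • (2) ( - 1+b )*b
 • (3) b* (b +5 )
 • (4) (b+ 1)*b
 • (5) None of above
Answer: 2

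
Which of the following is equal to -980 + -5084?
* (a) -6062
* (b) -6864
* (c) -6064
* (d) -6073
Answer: c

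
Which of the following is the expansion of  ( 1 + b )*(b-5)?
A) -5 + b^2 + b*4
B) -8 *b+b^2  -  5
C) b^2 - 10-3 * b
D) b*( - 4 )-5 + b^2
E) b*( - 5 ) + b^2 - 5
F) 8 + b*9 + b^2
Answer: D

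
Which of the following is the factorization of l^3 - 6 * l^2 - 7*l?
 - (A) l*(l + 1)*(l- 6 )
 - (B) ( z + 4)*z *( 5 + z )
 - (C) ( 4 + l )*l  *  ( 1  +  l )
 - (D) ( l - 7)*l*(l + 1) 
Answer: D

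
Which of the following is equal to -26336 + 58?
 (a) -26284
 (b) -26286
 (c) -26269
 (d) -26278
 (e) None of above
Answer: d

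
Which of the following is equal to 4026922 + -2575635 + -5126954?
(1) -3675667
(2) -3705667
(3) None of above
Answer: 1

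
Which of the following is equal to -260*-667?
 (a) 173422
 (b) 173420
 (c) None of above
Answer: b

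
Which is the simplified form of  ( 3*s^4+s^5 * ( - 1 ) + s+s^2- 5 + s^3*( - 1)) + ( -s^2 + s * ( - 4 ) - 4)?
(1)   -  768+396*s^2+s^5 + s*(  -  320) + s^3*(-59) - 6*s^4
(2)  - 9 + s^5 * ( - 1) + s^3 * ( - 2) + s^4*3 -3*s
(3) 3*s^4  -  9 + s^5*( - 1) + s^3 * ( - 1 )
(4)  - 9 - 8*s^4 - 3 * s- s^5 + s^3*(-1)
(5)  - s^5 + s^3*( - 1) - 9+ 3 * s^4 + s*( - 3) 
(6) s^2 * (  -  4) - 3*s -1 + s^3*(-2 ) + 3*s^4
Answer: 5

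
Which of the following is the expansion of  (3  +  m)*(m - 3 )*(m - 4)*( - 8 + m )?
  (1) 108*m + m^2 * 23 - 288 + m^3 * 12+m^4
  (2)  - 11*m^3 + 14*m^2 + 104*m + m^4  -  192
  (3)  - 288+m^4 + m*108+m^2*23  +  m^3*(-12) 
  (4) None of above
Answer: 3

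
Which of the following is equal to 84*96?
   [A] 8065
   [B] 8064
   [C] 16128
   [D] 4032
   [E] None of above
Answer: B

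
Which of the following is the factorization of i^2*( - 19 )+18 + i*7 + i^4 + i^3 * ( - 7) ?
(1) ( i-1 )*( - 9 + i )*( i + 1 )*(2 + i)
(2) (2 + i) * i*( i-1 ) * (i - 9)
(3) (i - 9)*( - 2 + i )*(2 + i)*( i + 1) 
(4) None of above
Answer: 1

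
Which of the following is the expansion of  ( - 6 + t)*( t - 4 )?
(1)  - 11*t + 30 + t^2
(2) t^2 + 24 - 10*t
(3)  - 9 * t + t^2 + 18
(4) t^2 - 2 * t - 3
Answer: 2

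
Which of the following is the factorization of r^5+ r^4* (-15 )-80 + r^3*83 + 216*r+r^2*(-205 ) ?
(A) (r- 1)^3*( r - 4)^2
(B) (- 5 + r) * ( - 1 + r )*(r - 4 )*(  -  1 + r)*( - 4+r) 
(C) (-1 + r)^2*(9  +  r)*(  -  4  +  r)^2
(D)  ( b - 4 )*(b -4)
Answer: B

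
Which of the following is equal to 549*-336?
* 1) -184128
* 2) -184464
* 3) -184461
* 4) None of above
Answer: 2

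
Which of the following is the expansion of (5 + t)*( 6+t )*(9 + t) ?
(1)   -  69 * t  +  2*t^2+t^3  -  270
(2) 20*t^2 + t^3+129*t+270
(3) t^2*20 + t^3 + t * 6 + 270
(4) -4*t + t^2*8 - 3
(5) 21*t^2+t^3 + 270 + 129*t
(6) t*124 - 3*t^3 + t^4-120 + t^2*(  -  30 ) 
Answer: 2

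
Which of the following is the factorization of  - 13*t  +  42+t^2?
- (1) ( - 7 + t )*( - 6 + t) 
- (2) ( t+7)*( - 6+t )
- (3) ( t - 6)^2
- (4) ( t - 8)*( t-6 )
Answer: 1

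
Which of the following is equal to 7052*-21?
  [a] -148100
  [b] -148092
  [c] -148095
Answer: b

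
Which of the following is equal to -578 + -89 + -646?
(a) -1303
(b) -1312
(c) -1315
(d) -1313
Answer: d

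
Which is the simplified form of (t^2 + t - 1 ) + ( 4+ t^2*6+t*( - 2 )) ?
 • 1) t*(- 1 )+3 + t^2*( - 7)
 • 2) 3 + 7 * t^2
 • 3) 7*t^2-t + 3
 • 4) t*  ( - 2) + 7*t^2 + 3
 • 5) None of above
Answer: 3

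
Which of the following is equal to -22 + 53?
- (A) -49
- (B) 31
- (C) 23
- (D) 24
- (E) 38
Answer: B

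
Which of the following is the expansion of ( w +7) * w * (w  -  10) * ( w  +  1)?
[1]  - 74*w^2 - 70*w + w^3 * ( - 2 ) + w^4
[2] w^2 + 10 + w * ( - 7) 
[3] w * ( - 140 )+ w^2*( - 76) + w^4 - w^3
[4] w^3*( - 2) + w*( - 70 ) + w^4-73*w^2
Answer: 4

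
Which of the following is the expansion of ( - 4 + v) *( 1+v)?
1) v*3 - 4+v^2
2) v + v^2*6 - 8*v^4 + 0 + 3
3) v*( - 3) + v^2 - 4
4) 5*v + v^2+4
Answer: 3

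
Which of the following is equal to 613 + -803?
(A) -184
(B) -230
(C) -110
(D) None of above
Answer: D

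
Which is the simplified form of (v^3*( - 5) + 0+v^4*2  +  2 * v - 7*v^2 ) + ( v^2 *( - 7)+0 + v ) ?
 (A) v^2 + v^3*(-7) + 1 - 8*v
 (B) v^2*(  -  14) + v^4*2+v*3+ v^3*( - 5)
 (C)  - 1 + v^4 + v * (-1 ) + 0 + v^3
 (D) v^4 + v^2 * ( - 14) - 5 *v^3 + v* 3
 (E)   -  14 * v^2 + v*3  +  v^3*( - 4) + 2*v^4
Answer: B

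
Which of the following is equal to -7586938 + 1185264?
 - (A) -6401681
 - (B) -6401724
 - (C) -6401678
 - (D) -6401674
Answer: D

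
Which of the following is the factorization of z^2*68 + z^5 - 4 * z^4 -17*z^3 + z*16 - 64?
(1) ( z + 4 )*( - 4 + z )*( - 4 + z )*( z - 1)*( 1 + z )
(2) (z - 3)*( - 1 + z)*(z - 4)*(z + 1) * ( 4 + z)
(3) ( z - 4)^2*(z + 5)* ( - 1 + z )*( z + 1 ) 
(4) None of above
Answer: 1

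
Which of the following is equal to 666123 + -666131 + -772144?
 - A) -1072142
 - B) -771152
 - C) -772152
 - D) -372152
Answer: C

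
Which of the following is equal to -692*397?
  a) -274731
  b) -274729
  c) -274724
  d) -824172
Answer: c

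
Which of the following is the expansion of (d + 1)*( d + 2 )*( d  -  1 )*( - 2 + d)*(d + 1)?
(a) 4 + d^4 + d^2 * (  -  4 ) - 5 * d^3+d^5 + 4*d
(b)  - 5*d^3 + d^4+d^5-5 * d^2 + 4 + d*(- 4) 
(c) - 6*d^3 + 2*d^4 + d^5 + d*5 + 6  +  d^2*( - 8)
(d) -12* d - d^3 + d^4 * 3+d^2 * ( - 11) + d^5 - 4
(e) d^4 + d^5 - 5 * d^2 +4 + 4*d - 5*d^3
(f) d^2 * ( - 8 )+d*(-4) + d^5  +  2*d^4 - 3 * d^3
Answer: e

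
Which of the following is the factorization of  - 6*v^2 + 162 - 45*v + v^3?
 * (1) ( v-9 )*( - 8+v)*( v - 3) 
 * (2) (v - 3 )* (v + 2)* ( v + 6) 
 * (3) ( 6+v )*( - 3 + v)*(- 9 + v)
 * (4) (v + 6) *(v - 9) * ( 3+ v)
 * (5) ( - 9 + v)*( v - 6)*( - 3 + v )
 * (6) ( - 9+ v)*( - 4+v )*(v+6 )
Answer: 3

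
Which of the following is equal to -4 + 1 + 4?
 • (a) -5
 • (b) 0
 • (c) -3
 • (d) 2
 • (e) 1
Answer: e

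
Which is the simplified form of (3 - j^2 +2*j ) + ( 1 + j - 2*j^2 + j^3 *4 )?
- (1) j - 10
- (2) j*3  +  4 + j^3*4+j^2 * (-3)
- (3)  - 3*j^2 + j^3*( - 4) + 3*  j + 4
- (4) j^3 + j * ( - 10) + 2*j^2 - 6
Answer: 2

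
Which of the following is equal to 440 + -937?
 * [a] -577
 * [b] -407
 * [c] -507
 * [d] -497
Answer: d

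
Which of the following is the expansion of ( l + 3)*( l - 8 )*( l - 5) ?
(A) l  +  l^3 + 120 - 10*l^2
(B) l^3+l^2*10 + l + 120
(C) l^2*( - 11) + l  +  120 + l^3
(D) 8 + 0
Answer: A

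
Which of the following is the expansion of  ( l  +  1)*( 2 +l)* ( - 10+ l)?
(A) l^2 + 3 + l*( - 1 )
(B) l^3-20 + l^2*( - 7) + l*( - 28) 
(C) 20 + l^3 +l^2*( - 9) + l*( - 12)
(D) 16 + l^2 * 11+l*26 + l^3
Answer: B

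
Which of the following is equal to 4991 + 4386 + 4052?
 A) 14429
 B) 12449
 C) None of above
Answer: C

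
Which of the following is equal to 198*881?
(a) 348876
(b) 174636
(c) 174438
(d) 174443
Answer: c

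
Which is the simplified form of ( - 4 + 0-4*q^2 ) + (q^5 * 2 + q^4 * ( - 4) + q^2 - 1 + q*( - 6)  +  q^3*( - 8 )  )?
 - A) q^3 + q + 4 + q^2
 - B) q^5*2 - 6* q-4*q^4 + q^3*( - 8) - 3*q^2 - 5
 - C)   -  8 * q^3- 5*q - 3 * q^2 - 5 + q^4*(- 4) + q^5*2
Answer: B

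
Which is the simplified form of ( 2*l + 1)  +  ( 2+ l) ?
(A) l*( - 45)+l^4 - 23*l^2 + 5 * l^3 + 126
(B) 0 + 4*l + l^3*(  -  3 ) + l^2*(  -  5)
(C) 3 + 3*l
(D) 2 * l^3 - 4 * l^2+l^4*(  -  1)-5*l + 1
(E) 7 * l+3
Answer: C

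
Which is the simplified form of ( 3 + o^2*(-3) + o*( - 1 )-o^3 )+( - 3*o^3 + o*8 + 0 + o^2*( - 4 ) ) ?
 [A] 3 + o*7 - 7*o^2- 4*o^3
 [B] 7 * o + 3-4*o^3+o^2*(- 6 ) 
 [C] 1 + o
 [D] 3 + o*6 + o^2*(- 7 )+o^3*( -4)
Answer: A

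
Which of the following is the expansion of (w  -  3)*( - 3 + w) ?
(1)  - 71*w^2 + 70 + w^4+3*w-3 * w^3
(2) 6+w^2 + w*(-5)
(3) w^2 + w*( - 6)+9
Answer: 3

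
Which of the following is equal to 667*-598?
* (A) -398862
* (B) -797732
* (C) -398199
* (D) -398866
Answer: D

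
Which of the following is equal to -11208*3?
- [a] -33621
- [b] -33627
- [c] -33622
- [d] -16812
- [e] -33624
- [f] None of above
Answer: e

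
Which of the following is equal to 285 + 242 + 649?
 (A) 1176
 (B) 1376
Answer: A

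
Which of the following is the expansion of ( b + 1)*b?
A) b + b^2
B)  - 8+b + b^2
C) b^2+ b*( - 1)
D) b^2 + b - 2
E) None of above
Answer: A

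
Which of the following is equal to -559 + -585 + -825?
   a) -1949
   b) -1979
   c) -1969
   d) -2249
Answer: c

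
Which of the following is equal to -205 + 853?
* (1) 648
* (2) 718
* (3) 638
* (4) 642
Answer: 1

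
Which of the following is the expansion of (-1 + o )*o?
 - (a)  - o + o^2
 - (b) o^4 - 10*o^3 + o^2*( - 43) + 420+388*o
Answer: a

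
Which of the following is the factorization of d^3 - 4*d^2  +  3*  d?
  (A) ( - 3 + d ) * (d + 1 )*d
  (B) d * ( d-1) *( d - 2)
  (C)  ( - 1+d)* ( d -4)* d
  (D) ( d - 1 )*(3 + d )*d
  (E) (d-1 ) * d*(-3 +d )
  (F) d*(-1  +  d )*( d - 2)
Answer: E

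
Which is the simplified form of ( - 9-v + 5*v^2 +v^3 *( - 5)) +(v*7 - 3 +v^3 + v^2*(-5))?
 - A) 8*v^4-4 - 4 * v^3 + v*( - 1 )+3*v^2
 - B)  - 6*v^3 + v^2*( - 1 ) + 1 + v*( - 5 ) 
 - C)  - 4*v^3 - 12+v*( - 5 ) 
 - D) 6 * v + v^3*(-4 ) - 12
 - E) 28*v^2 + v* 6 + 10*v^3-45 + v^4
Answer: D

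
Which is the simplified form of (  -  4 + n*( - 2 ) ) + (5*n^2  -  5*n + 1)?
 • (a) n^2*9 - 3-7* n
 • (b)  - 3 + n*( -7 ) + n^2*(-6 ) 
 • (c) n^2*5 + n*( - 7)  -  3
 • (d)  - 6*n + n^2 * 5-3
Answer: c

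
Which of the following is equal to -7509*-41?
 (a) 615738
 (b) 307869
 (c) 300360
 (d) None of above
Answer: b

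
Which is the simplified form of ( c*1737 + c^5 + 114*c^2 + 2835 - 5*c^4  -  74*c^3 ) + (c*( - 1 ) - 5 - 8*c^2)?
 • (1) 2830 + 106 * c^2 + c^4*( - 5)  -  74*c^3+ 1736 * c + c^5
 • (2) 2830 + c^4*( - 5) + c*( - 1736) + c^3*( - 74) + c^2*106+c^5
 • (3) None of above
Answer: 1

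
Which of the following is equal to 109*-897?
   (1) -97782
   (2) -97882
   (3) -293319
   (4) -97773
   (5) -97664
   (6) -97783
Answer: 4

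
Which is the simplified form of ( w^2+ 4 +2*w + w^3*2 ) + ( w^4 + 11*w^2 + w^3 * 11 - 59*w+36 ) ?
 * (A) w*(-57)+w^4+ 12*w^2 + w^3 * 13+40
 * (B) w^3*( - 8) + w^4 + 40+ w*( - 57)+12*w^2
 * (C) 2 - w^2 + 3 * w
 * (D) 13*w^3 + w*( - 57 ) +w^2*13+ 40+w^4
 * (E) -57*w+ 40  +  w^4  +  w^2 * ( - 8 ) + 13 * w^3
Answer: A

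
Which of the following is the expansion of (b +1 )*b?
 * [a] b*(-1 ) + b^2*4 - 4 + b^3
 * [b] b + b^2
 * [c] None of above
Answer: b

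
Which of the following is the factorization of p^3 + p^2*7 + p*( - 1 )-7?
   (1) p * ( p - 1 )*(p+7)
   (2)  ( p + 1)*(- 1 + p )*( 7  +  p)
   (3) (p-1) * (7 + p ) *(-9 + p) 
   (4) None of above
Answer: 2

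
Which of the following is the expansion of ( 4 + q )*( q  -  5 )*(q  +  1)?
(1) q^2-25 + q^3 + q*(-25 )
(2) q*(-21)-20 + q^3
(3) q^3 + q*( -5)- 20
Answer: 2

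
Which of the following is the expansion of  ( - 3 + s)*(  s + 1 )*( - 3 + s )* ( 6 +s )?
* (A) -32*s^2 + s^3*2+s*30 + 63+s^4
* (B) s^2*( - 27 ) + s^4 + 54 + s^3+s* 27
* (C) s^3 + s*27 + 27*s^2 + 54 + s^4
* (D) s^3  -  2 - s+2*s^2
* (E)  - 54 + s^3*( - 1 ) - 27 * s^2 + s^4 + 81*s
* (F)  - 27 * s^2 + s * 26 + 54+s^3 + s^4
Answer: B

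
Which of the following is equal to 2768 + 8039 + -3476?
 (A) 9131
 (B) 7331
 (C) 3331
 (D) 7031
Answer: B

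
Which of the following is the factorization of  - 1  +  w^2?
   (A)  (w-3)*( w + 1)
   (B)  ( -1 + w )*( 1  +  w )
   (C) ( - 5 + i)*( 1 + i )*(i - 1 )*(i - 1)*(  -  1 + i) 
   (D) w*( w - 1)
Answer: B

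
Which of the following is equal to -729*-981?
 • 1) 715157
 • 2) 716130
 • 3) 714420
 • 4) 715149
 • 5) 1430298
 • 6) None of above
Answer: 4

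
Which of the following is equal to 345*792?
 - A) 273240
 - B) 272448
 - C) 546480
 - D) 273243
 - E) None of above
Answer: A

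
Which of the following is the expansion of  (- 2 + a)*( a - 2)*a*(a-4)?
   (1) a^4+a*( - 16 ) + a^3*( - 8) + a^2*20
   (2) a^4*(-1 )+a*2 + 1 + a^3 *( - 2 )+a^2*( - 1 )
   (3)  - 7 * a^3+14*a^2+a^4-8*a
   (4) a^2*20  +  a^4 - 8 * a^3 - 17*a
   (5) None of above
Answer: 1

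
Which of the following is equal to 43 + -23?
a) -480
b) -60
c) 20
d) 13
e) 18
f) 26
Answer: c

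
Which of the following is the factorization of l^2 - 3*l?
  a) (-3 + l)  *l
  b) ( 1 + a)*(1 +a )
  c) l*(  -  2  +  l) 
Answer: a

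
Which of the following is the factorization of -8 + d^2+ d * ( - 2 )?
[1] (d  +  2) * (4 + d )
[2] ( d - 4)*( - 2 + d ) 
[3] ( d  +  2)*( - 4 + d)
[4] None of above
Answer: 3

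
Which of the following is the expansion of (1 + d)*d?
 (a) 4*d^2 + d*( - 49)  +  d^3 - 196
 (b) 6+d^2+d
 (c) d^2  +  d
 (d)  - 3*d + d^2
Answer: c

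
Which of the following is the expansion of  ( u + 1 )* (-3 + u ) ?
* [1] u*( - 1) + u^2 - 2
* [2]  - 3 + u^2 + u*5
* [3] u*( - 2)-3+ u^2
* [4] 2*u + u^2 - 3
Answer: 3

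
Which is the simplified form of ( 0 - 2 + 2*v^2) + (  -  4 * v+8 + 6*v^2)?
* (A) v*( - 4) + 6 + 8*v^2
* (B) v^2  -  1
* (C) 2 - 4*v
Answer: A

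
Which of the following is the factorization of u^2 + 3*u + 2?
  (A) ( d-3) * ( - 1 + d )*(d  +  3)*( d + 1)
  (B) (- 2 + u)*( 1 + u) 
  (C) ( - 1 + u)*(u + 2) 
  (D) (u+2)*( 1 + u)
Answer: D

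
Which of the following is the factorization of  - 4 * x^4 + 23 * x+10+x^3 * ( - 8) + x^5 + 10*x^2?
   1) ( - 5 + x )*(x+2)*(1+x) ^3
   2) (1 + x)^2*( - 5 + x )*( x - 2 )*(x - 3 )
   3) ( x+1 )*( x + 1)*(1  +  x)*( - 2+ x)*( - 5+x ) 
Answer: 3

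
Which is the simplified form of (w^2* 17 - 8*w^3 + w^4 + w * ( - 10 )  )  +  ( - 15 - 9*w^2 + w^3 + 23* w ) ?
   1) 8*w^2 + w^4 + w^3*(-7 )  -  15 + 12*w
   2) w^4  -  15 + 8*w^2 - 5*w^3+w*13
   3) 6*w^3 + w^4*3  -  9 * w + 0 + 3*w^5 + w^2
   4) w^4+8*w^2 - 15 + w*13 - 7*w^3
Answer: 4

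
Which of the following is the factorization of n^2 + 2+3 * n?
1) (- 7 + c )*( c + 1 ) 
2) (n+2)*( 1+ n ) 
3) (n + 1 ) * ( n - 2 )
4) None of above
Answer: 2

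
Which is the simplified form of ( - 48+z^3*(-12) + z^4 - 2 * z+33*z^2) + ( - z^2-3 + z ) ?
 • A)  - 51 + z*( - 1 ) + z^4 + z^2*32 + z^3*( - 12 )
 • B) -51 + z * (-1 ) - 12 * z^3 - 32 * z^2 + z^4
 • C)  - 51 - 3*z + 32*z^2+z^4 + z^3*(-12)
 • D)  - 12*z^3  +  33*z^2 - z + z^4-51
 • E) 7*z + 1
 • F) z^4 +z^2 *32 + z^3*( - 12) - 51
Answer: A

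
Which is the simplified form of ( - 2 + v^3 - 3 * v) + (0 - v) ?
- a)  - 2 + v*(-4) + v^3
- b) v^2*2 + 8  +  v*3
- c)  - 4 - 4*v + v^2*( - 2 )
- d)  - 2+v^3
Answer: a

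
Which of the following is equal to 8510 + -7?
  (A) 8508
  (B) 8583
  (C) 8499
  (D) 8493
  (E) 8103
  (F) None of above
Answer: F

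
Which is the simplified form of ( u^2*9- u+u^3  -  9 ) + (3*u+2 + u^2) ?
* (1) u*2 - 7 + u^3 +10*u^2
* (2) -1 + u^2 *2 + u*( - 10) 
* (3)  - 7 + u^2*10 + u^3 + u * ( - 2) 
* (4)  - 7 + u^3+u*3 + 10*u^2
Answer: 1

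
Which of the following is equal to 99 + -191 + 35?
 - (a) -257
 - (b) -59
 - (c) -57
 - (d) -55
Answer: c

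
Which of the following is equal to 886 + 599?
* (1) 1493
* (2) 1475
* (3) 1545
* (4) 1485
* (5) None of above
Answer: 4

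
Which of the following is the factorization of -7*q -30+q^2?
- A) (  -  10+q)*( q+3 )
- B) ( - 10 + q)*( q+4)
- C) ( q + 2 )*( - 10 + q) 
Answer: A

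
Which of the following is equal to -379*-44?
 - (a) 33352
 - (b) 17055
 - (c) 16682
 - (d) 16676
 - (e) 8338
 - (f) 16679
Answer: d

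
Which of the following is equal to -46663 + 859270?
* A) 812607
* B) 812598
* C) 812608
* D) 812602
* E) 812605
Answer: A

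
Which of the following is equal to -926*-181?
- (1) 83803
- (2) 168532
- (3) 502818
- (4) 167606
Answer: 4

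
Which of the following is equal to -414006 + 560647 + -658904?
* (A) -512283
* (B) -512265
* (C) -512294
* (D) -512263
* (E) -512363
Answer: D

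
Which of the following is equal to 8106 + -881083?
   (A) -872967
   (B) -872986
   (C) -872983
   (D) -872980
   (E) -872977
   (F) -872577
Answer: E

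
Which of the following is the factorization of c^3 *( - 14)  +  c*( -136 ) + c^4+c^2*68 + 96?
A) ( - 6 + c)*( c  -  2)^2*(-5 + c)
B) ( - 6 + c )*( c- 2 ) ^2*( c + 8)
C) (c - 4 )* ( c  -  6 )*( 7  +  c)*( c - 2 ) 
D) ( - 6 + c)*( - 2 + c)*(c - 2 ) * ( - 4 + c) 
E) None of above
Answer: D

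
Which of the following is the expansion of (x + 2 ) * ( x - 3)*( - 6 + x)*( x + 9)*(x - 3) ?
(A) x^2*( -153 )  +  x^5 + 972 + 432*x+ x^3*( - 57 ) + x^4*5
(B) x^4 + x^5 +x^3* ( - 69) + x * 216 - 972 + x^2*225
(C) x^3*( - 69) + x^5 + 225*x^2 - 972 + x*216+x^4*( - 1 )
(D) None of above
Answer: C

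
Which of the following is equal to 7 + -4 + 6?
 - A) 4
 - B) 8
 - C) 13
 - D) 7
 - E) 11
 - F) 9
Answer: F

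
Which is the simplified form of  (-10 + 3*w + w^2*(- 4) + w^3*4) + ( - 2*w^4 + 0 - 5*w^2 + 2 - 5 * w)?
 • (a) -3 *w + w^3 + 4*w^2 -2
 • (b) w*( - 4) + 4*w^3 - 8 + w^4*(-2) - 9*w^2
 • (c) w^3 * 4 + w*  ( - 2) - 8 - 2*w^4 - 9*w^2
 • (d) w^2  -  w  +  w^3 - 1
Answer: c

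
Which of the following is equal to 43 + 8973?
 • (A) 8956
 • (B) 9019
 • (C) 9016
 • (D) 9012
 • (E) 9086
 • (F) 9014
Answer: C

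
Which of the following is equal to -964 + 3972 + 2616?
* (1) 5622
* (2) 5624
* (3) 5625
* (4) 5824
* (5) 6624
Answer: 2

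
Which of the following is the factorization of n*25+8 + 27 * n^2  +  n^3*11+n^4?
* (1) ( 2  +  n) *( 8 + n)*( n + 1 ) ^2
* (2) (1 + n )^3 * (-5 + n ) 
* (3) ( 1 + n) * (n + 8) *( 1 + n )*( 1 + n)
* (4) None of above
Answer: 3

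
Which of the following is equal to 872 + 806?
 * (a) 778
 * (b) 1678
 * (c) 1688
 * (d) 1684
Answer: b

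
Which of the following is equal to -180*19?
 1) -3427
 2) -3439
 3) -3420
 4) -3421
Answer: 3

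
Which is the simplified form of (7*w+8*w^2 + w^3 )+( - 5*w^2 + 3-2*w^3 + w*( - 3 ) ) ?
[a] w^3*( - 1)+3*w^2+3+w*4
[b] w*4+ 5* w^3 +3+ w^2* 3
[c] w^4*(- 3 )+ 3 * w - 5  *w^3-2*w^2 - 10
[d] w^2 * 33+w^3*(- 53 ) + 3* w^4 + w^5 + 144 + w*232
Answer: a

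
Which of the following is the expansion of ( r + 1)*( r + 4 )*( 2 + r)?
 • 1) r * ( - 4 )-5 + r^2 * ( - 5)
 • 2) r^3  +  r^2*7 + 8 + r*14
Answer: 2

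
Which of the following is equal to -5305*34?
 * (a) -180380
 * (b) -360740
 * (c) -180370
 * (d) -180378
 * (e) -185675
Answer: c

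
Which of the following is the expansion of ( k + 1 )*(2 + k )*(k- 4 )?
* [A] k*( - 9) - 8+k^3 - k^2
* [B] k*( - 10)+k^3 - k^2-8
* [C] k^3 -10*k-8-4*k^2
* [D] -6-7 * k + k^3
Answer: B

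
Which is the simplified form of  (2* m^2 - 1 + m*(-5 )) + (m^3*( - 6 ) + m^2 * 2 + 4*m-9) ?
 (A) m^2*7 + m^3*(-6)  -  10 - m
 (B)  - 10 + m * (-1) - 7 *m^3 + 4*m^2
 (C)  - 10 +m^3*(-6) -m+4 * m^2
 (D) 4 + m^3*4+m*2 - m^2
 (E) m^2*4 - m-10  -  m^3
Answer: C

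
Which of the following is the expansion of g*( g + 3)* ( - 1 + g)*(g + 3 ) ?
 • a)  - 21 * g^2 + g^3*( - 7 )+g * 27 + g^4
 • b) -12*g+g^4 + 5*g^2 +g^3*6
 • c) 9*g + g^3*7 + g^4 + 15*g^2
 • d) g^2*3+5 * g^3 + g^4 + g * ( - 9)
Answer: d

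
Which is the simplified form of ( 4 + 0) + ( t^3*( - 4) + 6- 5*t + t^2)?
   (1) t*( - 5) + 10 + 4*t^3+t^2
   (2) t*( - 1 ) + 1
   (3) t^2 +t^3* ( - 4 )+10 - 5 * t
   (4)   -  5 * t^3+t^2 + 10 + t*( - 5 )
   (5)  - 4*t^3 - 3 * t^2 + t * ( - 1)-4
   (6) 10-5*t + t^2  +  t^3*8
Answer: 3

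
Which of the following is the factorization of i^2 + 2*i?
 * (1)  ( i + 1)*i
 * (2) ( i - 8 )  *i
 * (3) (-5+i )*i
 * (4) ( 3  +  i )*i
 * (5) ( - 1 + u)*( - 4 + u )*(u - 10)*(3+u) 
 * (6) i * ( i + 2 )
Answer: 6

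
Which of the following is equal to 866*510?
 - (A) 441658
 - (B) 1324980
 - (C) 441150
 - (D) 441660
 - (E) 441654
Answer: D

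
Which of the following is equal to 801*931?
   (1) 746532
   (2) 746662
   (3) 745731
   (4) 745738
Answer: 3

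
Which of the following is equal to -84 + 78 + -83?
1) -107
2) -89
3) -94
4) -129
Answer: 2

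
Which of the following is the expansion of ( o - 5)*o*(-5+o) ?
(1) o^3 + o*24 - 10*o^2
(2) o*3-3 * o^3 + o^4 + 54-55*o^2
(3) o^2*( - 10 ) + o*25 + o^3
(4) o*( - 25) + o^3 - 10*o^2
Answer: 3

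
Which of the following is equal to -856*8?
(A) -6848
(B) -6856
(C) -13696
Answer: A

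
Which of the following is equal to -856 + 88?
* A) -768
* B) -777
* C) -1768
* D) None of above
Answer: A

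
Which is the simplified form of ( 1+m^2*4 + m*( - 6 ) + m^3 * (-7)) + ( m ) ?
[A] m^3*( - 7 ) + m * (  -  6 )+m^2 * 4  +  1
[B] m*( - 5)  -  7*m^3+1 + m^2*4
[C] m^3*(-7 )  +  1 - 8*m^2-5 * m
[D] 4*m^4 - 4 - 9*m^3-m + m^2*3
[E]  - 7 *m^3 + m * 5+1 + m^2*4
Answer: B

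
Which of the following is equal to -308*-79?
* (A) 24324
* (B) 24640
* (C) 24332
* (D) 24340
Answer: C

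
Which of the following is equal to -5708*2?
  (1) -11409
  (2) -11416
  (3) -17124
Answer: 2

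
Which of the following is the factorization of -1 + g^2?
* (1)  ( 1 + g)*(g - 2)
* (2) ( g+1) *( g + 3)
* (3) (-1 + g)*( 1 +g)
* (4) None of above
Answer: 3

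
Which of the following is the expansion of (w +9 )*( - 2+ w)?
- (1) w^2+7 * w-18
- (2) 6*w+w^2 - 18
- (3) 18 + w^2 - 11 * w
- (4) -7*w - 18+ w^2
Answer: 1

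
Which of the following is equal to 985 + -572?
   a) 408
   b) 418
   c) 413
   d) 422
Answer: c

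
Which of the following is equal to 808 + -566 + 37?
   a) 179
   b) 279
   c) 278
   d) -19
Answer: b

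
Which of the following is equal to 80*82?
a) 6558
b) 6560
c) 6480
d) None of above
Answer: b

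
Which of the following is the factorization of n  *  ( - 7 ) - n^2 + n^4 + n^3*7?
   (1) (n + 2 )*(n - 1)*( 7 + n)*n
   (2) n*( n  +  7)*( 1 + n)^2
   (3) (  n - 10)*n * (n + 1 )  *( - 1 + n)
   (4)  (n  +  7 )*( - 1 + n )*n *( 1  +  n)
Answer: 4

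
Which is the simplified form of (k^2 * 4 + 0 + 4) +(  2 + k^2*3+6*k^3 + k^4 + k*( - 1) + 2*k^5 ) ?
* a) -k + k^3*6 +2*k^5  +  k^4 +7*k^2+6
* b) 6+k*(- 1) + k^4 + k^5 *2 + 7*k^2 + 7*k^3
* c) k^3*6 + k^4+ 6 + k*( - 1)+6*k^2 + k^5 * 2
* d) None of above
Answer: a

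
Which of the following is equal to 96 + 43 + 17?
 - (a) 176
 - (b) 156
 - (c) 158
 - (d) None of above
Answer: b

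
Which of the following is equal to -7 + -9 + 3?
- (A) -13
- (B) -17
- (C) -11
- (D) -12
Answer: A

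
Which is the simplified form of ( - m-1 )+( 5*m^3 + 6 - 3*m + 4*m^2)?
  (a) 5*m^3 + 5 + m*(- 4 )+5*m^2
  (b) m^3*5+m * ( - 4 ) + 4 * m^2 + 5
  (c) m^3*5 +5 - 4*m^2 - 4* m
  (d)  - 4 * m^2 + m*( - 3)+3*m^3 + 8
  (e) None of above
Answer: b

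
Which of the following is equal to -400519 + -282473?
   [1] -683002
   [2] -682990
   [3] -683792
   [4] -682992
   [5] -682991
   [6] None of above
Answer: 4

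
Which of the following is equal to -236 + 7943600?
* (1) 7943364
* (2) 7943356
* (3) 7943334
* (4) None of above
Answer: 1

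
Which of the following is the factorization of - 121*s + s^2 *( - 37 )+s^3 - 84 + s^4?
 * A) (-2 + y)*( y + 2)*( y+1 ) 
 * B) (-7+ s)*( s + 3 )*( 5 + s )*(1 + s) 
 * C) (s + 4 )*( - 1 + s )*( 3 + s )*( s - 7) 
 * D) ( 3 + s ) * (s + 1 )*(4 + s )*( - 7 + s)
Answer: D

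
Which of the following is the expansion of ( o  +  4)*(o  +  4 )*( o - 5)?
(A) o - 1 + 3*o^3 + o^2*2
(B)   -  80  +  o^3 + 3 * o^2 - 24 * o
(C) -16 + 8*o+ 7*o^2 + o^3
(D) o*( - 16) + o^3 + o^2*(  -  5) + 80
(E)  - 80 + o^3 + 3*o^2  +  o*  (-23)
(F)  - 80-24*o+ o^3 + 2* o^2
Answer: B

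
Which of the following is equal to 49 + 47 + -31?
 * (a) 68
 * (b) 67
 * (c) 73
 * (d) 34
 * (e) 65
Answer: e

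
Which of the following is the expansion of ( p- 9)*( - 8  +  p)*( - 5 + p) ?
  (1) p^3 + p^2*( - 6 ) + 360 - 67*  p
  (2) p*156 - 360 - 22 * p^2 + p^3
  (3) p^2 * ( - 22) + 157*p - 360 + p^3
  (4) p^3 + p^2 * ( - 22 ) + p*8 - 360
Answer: 3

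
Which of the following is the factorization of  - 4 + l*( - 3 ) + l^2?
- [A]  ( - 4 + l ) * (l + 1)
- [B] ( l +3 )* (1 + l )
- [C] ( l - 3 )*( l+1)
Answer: A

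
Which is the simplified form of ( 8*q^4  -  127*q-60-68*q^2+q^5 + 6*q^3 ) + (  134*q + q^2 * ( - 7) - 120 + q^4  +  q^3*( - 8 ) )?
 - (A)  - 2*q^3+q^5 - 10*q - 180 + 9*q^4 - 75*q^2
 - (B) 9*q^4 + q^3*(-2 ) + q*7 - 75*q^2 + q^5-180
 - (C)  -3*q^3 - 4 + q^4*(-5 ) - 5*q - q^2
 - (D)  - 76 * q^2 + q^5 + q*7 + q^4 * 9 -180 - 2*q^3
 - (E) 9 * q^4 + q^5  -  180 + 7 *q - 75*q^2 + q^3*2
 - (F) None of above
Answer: B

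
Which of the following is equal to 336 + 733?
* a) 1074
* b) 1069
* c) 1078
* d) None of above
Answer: b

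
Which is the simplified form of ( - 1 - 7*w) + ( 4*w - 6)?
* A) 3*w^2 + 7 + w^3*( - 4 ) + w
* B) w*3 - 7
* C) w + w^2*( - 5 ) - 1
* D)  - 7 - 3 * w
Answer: D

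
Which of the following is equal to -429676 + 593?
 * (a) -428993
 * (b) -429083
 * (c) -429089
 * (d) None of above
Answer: b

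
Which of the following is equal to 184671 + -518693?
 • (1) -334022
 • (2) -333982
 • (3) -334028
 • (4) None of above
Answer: 1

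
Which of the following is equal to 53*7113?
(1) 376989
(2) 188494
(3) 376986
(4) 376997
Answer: 1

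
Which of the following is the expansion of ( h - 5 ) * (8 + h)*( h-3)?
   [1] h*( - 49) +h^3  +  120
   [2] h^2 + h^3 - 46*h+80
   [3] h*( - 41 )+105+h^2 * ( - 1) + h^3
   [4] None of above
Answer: 1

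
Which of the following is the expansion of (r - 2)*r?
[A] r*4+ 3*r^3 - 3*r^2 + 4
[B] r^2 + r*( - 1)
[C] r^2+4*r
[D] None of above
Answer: D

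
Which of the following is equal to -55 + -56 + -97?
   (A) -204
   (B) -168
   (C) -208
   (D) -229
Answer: C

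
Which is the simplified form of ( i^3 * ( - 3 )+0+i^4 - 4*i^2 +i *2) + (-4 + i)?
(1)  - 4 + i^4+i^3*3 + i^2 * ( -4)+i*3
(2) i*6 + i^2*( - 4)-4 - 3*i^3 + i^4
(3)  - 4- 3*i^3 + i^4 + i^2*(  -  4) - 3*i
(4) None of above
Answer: 4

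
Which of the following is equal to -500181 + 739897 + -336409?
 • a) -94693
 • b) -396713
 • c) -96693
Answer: c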